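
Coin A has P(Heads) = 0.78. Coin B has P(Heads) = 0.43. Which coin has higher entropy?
B

For binary distributions, entropy is maximized at p=0.5 and decreases as p moves toward 0 or 1.

H(A) = H(0.78) = 0.7602 bits
H(B) = H(0.43) = 0.9858 bits

Distribution B (p=0.43) is closer to uniform (p=0.5), so it has higher entropy.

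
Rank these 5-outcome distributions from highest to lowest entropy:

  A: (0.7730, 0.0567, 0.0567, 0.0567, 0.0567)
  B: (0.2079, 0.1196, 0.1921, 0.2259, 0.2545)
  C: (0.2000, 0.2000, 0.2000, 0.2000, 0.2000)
C > B > A

Key insight: Entropy is maximized by uniform distributions and minimized by concentrated distributions.

- Uniform distributions have maximum entropy log₂(5) = 2.3219 bits
- The more "peaked" or concentrated a distribution, the lower its entropy

Entropies:
  H(A) = 1.2267 bits
  H(B) = 2.2821 bits
  H(C) = 2.3219 bits

Ranking: C > B > A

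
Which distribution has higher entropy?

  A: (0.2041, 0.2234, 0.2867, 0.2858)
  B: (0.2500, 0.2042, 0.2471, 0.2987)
B

Both distributions are close to uniform, making this a harder comparison.

H(A) = 1.9842 bits
H(B) = 1.9871 bits

The distribution closer to uniform has higher entropy.
Answer: B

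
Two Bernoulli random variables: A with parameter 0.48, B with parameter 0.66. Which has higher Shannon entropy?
A

For binary distributions, entropy is maximized at p=0.5 and decreases as p moves toward 0 or 1.

H(A) = H(0.48) = 0.9988 bits
H(B) = H(0.66) = 0.9248 bits

Distribution A (p=0.48) is closer to uniform (p=0.5), so it has higher entropy.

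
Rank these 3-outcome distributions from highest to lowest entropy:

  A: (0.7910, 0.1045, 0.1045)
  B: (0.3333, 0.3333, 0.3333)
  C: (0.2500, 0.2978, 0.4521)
B > C > A

Key insight: Entropy is maximized by uniform distributions and minimized by concentrated distributions.

- Uniform distributions have maximum entropy log₂(3) = 1.5850 bits
- The more "peaked" or concentrated a distribution, the lower its entropy

Entropies:
  H(A) = 0.9486 bits
  H(B) = 1.5850 bits
  H(C) = 1.5382 bits

Ranking: B > C > A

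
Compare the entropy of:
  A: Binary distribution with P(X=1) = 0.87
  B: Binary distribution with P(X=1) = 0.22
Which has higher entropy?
B

For binary distributions, entropy is maximized at p=0.5 and decreases as p moves toward 0 or 1.

H(A) = H(0.87) = 0.5574 bits
H(B) = H(0.22) = 0.7602 bits

Distribution B (p=0.22) is closer to uniform (p=0.5), so it has higher entropy.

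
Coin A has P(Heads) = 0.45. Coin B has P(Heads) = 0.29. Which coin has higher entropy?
A

For binary distributions, entropy is maximized at p=0.5 and decreases as p moves toward 0 or 1.

H(A) = H(0.45) = 0.9928 bits
H(B) = H(0.29) = 0.8687 bits

Distribution A (p=0.45) is closer to uniform (p=0.5), so it has higher entropy.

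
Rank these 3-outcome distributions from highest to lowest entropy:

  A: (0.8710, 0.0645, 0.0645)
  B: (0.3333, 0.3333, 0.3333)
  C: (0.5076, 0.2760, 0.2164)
B > C > A

Key insight: Entropy is maximized by uniform distributions and minimized by concentrated distributions.

- Uniform distributions have maximum entropy log₂(3) = 1.5850 bits
- The more "peaked" or concentrated a distribution, the lower its entropy

Entropies:
  H(A) = 0.6837 bits
  H(B) = 1.5850 bits
  H(C) = 1.4870 bits

Ranking: B > C > A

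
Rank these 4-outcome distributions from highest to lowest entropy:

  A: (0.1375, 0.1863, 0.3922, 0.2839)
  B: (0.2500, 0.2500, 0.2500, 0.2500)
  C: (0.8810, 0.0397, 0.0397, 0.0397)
B > A > C

Key insight: Entropy is maximized by uniform distributions and minimized by concentrated distributions.

- Uniform distributions have maximum entropy log₂(4) = 2.0000 bits
- The more "peaked" or concentrated a distribution, the lower its entropy

Entropies:
  H(A) = 1.8906 bits
  H(B) = 2.0000 bits
  H(C) = 0.7151 bits

Ranking: B > A > C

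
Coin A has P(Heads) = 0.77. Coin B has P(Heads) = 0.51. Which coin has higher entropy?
B

For binary distributions, entropy is maximized at p=0.5 and decreases as p moves toward 0 or 1.

H(A) = H(0.77) = 0.7780 bits
H(B) = H(0.51) = 0.9997 bits

Distribution B (p=0.51) is closer to uniform (p=0.5), so it has higher entropy.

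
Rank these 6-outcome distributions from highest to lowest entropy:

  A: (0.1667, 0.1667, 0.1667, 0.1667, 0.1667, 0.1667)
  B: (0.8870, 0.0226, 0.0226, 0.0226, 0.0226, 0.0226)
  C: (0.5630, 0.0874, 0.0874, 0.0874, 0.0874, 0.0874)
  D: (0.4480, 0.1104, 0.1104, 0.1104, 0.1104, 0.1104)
A > D > C > B

Key insight: Entropy is maximized by uniform distributions and minimized by concentrated distributions.

Entropies:
  H(A) = 2.5850 bits
  H(B) = 0.7713 bits
  H(C) = 2.0032 bits
  H(D) = 2.2739 bits

Ranking: A > D > C > B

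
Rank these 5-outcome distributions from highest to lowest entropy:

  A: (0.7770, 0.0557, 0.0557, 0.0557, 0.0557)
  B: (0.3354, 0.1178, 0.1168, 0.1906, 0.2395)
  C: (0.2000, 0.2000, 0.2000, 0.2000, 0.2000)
C > B > A

Key insight: Entropy is maximized by uniform distributions and minimized by concentrated distributions.

- Uniform distributions have maximum entropy log₂(5) = 2.3219 bits
- The more "peaked" or concentrated a distribution, the lower its entropy

Entropies:
  H(A) = 1.2116 bits
  H(B) = 2.2034 bits
  H(C) = 2.3219 bits

Ranking: C > B > A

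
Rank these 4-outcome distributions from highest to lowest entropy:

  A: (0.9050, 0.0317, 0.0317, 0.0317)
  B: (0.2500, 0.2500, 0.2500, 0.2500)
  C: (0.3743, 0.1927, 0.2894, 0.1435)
B > C > A

Key insight: Entropy is maximized by uniform distributions and minimized by concentrated distributions.

- Uniform distributions have maximum entropy log₂(4) = 2.0000 bits
- The more "peaked" or concentrated a distribution, the lower its entropy

Entropies:
  H(A) = 0.6035 bits
  H(B) = 2.0000 bits
  H(C) = 1.9082 bits

Ranking: B > C > A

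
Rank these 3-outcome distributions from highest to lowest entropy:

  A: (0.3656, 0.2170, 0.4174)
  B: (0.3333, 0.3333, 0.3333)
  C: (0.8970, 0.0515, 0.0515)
B > A > C

Key insight: Entropy is maximized by uniform distributions and minimized by concentrated distributions.

- Uniform distributions have maximum entropy log₂(3) = 1.5850 bits
- The more "peaked" or concentrated a distribution, the lower its entropy

Entropies:
  H(A) = 1.5352 bits
  H(B) = 1.5850 bits
  H(C) = 0.5814 bits

Ranking: B > A > C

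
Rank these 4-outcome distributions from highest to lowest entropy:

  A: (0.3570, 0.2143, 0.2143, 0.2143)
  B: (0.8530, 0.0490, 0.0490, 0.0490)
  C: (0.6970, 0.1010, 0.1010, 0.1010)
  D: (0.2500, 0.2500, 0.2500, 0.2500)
D > A > C > B

Key insight: Entropy is maximized by uniform distributions and minimized by concentrated distributions.

Entropies:
  H(A) = 1.9593 bits
  H(B) = 0.8353 bits
  H(C) = 1.3652 bits
  H(D) = 2.0000 bits

Ranking: D > A > C > B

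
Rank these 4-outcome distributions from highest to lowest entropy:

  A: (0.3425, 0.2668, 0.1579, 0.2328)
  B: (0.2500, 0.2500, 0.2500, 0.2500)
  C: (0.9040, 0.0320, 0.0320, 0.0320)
B > A > C

Key insight: Entropy is maximized by uniform distributions and minimized by concentrated distributions.

- Uniform distributions have maximum entropy log₂(4) = 2.0000 bits
- The more "peaked" or concentrated a distribution, the lower its entropy

Entropies:
  H(A) = 1.9480 bits
  H(B) = 2.0000 bits
  H(C) = 0.6083 bits

Ranking: B > A > C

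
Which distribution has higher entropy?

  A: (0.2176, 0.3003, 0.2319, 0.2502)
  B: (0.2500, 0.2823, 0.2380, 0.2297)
B

Both distributions are close to uniform, making this a harder comparison.

H(A) = 1.9890 bits
H(B) = 1.9955 bits

The distribution closer to uniform has higher entropy.
Answer: B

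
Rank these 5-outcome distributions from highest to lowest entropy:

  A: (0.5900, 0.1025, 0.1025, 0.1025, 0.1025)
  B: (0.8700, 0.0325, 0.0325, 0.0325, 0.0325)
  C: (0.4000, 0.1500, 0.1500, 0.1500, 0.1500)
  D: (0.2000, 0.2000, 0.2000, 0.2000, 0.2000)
D > C > A > B

Key insight: Entropy is maximized by uniform distributions and minimized by concentrated distributions.

Entropies:
  H(A) = 1.7965 bits
  H(B) = 0.8174 bits
  H(C) = 2.1710 bits
  H(D) = 2.3219 bits

Ranking: D > C > A > B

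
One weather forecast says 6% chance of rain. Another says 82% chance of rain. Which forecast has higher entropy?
82% forecast

Treat each forecast as a Bernoulli distribution. Binary entropy is maximized at p=0.5 and falls off symmetrically toward 0 or 1. The 82% forecast is closer to 50%, so it is more uncertain. H(6%) ≈ 0.327 bits, H(82%) ≈ 0.680 bits.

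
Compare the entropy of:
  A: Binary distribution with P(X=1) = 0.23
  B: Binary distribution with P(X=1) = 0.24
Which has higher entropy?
B

For binary distributions, entropy is maximized at p=0.5 and decreases as p moves toward 0 or 1.

H(A) = H(0.23) = 0.7780 bits
H(B) = H(0.24) = 0.7950 bits

Distribution B (p=0.24) is closer to uniform (p=0.5), so it has higher entropy.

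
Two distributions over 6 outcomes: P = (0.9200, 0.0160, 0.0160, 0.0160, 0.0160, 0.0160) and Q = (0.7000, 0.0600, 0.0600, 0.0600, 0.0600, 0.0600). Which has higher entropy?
Q

P is highly concentrated on one outcome (92%), making it nearly deterministic. Q spreads its mass more evenly (max 70%). The more spread-out distribution has higher entropy: H(P) ≈ 0.588 bits, H(Q) ≈ 1.578 bits.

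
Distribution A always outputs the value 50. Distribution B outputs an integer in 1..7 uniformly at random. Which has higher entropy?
B

A is deterministic, so H(A) = 0. B is uniform over 7 outcomes, so H(B) = log₂(7) = 2.807 bits. Any distribution with genuine randomness has higher entropy than a deterministic one.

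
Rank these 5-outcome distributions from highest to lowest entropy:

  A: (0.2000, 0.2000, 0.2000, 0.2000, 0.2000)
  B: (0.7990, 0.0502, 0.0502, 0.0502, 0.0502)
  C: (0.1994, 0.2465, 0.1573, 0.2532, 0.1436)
A > C > B

Key insight: Entropy is maximized by uniform distributions and minimized by concentrated distributions.

- Uniform distributions have maximum entropy log₂(5) = 2.3219 bits
- The more "peaked" or concentrated a distribution, the lower its entropy

Entropies:
  H(A) = 2.3219 bits
  H(B) = 1.1259 bits
  H(C) = 2.2854 bits

Ranking: A > C > B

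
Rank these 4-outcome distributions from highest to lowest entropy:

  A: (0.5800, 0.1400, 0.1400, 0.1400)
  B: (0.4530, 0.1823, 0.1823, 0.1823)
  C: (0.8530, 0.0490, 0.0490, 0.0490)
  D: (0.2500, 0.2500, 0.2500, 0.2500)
D > B > A > C

Key insight: Entropy is maximized by uniform distributions and minimized by concentrated distributions.

Entropies:
  H(A) = 1.6471 bits
  H(B) = 1.8606 bits
  H(C) = 0.8353 bits
  H(D) = 2.0000 bits

Ranking: D > B > A > C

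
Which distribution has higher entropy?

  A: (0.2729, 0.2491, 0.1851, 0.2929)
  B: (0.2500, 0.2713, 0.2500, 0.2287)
B

Both distributions are close to uniform, making this a harder comparison.

H(A) = 1.9801 bits
H(B) = 1.9974 bits

The distribution closer to uniform has higher entropy.
Answer: B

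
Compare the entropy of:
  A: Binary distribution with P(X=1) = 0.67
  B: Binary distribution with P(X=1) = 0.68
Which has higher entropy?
A

For binary distributions, entropy is maximized at p=0.5 and decreases as p moves toward 0 or 1.

H(A) = H(0.67) = 0.9149 bits
H(B) = H(0.68) = 0.9044 bits

Distribution A (p=0.67) is closer to uniform (p=0.5), so it has higher entropy.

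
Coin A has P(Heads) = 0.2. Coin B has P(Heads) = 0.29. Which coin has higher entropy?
B

For binary distributions, entropy is maximized at p=0.5 and decreases as p moves toward 0 or 1.

H(A) = H(0.2) = 0.7219 bits
H(B) = H(0.29) = 0.8687 bits

Distribution B (p=0.29) is closer to uniform (p=0.5), so it has higher entropy.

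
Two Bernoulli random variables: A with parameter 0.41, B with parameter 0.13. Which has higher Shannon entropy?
A

For binary distributions, entropy is maximized at p=0.5 and decreases as p moves toward 0 or 1.

H(A) = H(0.41) = 0.9765 bits
H(B) = H(0.13) = 0.5574 bits

Distribution A (p=0.41) is closer to uniform (p=0.5), so it has higher entropy.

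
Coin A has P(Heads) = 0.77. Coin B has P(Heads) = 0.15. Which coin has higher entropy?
A

For binary distributions, entropy is maximized at p=0.5 and decreases as p moves toward 0 or 1.

H(A) = H(0.77) = 0.7780 bits
H(B) = H(0.15) = 0.6098 bits

Distribution A (p=0.77) is closer to uniform (p=0.5), so it has higher entropy.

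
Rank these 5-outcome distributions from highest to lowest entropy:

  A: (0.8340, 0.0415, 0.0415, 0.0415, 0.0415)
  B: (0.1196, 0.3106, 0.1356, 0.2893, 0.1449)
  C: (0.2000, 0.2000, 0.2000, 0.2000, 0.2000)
C > B > A

Key insight: Entropy is maximized by uniform distributions and minimized by concentrated distributions.

- Uniform distributions have maximum entropy log₂(5) = 2.3219 bits
- The more "peaked" or concentrated a distribution, the lower its entropy

Entropies:
  H(A) = 0.9805 bits
  H(B) = 2.2027 bits
  H(C) = 2.3219 bits

Ranking: C > B > A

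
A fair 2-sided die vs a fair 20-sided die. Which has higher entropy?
20-sided die

Both are uniform distributions; for uniform over n outcomes, H = log₂(n). H(2-sided) = log₂(2) = 1.000 bits and H(20-sided) = log₂(20) = 4.322 bits. More outcomes in a uniform distribution means higher entropy.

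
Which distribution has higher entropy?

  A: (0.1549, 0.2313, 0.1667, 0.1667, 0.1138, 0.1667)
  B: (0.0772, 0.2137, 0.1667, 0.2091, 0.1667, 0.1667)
A

Both distributions are close to uniform, making this a harder comparison.

H(A) = 2.5546 bits
H(B) = 2.5256 bits

The distribution closer to uniform has higher entropy.
Answer: A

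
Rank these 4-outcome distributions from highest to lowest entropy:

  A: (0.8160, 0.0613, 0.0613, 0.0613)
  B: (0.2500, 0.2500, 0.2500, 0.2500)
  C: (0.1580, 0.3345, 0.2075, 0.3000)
B > C > A

Key insight: Entropy is maximized by uniform distributions and minimized by concentrated distributions.

- Uniform distributions have maximum entropy log₂(4) = 2.0000 bits
- The more "peaked" or concentrated a distribution, the lower its entropy

Entropies:
  H(A) = 0.9804 bits
  H(B) = 2.0000 bits
  H(C) = 1.9410 bits

Ranking: B > C > A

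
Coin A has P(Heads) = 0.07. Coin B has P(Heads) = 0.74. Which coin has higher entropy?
B

For binary distributions, entropy is maximized at p=0.5 and decreases as p moves toward 0 or 1.

H(A) = H(0.07) = 0.3659 bits
H(B) = H(0.74) = 0.8267 bits

Distribution B (p=0.74) is closer to uniform (p=0.5), so it has higher entropy.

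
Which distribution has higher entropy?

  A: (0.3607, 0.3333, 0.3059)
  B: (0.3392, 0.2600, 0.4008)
A

Both distributions are close to uniform, making this a harder comparison.

H(A) = 1.5817 bits
H(B) = 1.5631 bits

The distribution closer to uniform has higher entropy.
Answer: A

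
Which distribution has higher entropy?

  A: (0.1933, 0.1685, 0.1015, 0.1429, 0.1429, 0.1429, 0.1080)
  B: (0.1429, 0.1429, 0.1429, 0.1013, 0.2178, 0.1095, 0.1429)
A

Both distributions are close to uniform, making this a harder comparison.

H(A) = 2.7763 bits
H(B) = 2.7671 bits

The distribution closer to uniform has higher entropy.
Answer: A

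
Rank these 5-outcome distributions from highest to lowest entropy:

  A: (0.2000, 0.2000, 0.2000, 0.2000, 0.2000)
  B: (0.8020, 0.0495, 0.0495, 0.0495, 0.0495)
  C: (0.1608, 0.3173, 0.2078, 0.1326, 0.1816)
A > C > B

Key insight: Entropy is maximized by uniform distributions and minimized by concentrated distributions.

- Uniform distributions have maximum entropy log₂(5) = 2.3219 bits
- The more "peaked" or concentrated a distribution, the lower its entropy

Entropies:
  H(A) = 2.3219 bits
  H(B) = 1.1139 bits
  H(C) = 2.2538 bits

Ranking: A > C > B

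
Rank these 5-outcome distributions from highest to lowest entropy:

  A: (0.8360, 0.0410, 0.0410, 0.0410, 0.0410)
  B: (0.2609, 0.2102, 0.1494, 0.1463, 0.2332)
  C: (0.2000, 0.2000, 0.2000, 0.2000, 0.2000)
C > B > A

Key insight: Entropy is maximized by uniform distributions and minimized by concentrated distributions.

- Uniform distributions have maximum entropy log₂(5) = 2.3219 bits
- The more "peaked" or concentrated a distribution, the lower its entropy

Entropies:
  H(A) = 0.9718 bits
  H(B) = 2.2840 bits
  H(C) = 2.3219 bits

Ranking: C > B > A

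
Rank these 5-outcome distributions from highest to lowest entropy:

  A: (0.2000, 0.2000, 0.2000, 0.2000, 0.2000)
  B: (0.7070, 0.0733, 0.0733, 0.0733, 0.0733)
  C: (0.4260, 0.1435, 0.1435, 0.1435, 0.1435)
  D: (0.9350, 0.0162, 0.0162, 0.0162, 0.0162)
A > C > B > D

Key insight: Entropy is maximized by uniform distributions and minimized by concentrated distributions.

Entropies:
  H(A) = 2.3219 bits
  H(B) = 1.4586 bits
  H(C) = 2.1321 bits
  H(D) = 0.4770 bits

Ranking: A > C > B > D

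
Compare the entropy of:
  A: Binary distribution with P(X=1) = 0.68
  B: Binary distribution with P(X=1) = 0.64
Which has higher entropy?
B

For binary distributions, entropy is maximized at p=0.5 and decreases as p moves toward 0 or 1.

H(A) = H(0.68) = 0.9044 bits
H(B) = H(0.64) = 0.9427 bits

Distribution B (p=0.64) is closer to uniform (p=0.5), so it has higher entropy.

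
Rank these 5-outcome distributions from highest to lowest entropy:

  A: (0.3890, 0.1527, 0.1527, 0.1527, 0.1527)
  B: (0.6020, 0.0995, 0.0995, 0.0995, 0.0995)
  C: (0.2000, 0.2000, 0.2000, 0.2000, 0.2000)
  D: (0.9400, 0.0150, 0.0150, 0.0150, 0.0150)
C > A > B > D

Key insight: Entropy is maximized by uniform distributions and minimized by concentrated distributions.

Entropies:
  H(A) = 2.1862 bits
  H(B) = 1.7658 bits
  H(C) = 2.3219 bits
  H(D) = 0.4474 bits

Ranking: C > A > B > D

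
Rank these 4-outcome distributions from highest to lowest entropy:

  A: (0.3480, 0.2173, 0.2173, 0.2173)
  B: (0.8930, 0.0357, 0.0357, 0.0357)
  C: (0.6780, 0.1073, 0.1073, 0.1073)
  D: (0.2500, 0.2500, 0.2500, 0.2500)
D > A > C > B

Key insight: Entropy is maximized by uniform distributions and minimized by concentrated distributions.

Entropies:
  H(A) = 1.9657 bits
  H(B) = 0.6604 bits
  H(C) = 1.4169 bits
  H(D) = 2.0000 bits

Ranking: D > A > C > B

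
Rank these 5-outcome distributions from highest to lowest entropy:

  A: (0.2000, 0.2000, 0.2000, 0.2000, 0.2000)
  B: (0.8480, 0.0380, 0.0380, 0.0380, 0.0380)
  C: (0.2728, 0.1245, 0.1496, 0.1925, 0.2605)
A > C > B

Key insight: Entropy is maximized by uniform distributions and minimized by concentrated distributions.

- Uniform distributions have maximum entropy log₂(5) = 2.3219 bits
- The more "peaked" or concentrated a distribution, the lower its entropy

Entropies:
  H(A) = 2.3219 bits
  H(B) = 0.9188 bits
  H(C) = 2.2588 bits

Ranking: A > C > B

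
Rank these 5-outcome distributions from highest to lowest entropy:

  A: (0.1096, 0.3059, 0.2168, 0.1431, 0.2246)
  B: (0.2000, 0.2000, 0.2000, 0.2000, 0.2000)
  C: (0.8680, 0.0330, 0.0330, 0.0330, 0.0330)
B > A > C

Key insight: Entropy is maximized by uniform distributions and minimized by concentrated distributions.

- Uniform distributions have maximum entropy log₂(5) = 2.3219 bits
- The more "peaked" or concentrated a distribution, the lower its entropy

Entropies:
  H(A) = 2.2358 bits
  H(B) = 2.3219 bits
  H(C) = 0.8269 bits

Ranking: B > A > C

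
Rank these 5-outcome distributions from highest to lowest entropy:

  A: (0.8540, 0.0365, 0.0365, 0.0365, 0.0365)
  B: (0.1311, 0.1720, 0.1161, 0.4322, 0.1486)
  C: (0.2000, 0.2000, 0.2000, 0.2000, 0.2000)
C > B > A

Key insight: Entropy is maximized by uniform distributions and minimized by concentrated distributions.

- Uniform distributions have maximum entropy log₂(5) = 2.3219 bits
- The more "peaked" or concentrated a distribution, the lower its entropy

Entropies:
  H(A) = 0.8917 bits
  H(B) = 2.1135 bits
  H(C) = 2.3219 bits

Ranking: C > B > A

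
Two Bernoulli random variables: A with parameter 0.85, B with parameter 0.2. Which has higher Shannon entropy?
B

For binary distributions, entropy is maximized at p=0.5 and decreases as p moves toward 0 or 1.

H(A) = H(0.85) = 0.6098 bits
H(B) = H(0.2) = 0.7219 bits

Distribution B (p=0.2) is closer to uniform (p=0.5), so it has higher entropy.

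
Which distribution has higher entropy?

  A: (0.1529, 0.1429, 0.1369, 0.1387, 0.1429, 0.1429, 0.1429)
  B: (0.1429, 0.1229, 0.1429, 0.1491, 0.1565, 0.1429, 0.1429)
A

Both distributions are close to uniform, making this a harder comparison.

H(A) = 2.8066 bits
H(B) = 2.8041 bits

The distribution closer to uniform has higher entropy.
Answer: A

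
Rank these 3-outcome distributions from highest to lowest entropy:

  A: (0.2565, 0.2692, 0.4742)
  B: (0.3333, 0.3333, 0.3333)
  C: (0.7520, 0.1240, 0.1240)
B > A > C

Key insight: Entropy is maximized by uniform distributions and minimized by concentrated distributions.

- Uniform distributions have maximum entropy log₂(3) = 1.5850 bits
- The more "peaked" or concentrated a distribution, the lower its entropy

Entropies:
  H(A) = 1.5236 bits
  H(B) = 1.5850 bits
  H(C) = 1.0561 bits

Ranking: B > A > C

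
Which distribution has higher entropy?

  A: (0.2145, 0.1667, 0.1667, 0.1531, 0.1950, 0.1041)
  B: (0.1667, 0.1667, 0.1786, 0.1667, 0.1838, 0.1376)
B

Both distributions are close to uniform, making this a harder comparison.

H(A) = 2.5522 bits
H(B) = 2.5792 bits

The distribution closer to uniform has higher entropy.
Answer: B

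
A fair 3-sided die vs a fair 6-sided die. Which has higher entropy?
6-sided die

Both are uniform distributions; for uniform over n outcomes, H = log₂(n). H(3-sided) = log₂(3) = 1.585 bits and H(6-sided) = log₂(6) = 2.585 bits. More outcomes in a uniform distribution means higher entropy.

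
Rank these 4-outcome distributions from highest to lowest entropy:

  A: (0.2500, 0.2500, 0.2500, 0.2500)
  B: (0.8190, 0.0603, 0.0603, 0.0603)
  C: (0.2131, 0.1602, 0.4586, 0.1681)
A > C > B

Key insight: Entropy is maximized by uniform distributions and minimized by concentrated distributions.

- Uniform distributions have maximum entropy log₂(4) = 2.0000 bits
- The more "peaked" or concentrated a distribution, the lower its entropy

Entropies:
  H(A) = 2.0000 bits
  H(B) = 0.9691 bits
  H(C) = 1.8469 bits

Ranking: A > C > B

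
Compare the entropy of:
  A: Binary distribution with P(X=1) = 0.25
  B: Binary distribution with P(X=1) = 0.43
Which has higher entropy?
B

For binary distributions, entropy is maximized at p=0.5 and decreases as p moves toward 0 or 1.

H(A) = H(0.25) = 0.8113 bits
H(B) = H(0.43) = 0.9858 bits

Distribution B (p=0.43) is closer to uniform (p=0.5), so it has higher entropy.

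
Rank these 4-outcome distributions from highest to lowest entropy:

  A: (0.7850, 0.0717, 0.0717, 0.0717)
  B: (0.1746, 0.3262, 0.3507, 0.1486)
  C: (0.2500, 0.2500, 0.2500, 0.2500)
C > B > A

Key insight: Entropy is maximized by uniform distributions and minimized by concentrated distributions.

- Uniform distributions have maximum entropy log₂(4) = 2.0000 bits
- The more "peaked" or concentrated a distribution, the lower its entropy

Entropies:
  H(A) = 1.0917 bits
  H(B) = 1.9056 bits
  H(C) = 2.0000 bits

Ranking: C > B > A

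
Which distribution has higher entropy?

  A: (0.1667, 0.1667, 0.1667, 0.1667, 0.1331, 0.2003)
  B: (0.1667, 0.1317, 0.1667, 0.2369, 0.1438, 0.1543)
A

Both distributions are close to uniform, making this a harder comparison.

H(A) = 2.5751 bits
H(B) = 2.5573 bits

The distribution closer to uniform has higher entropy.
Answer: A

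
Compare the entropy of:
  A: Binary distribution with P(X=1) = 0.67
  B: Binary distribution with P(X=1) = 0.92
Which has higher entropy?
A

For binary distributions, entropy is maximized at p=0.5 and decreases as p moves toward 0 or 1.

H(A) = H(0.67) = 0.9149 bits
H(B) = H(0.92) = 0.4022 bits

Distribution A (p=0.67) is closer to uniform (p=0.5), so it has higher entropy.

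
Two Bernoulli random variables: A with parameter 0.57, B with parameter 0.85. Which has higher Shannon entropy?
A

For binary distributions, entropy is maximized at p=0.5 and decreases as p moves toward 0 or 1.

H(A) = H(0.57) = 0.9858 bits
H(B) = H(0.85) = 0.6098 bits

Distribution A (p=0.57) is closer to uniform (p=0.5), so it has higher entropy.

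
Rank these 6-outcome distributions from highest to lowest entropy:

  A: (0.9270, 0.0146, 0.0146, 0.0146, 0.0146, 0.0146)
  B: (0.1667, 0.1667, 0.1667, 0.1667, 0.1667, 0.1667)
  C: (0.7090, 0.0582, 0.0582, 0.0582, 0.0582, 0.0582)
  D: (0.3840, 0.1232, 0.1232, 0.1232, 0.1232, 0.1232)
B > D > C > A

Key insight: Entropy is maximized by uniform distributions and minimized by concentrated distributions.

Entropies:
  H(A) = 0.5465 bits
  H(B) = 2.5850 bits
  H(C) = 1.5457 bits
  H(D) = 2.3911 bits

Ranking: B > D > C > A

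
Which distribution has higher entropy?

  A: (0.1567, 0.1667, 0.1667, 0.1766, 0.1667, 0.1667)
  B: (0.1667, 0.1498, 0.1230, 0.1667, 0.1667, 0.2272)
A

Both distributions are close to uniform, making this a harder comparison.

H(A) = 2.5841 bits
H(B) = 2.5604 bits

The distribution closer to uniform has higher entropy.
Answer: A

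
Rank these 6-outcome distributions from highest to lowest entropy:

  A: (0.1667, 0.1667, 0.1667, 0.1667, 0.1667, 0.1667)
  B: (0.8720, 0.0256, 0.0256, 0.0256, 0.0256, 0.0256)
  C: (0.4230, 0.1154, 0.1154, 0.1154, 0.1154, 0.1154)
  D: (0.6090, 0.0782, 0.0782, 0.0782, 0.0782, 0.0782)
A > C > D > B

Key insight: Entropy is maximized by uniform distributions and minimized by concentrated distributions.

Entropies:
  H(A) = 2.5850 bits
  H(B) = 0.8491 bits
  H(C) = 2.3226 bits
  H(D) = 1.8733 bits

Ranking: A > C > D > B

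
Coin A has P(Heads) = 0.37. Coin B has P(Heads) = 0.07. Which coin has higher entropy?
A

For binary distributions, entropy is maximized at p=0.5 and decreases as p moves toward 0 or 1.

H(A) = H(0.37) = 0.9507 bits
H(B) = H(0.07) = 0.3659 bits

Distribution A (p=0.37) is closer to uniform (p=0.5), so it has higher entropy.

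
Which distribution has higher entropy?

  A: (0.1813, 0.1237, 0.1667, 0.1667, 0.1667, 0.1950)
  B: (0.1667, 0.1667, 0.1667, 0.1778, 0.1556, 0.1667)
B

Both distributions are close to uniform, making this a harder comparison.

H(A) = 2.5720 bits
H(B) = 2.5839 bits

The distribution closer to uniform has higher entropy.
Answer: B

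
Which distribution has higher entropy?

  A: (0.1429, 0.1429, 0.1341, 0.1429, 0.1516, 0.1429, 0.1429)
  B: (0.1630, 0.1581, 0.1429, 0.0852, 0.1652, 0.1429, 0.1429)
A

Both distributions are close to uniform, making this a harder comparison.

H(A) = 2.8066 bits
H(B) = 2.7822 bits

The distribution closer to uniform has higher entropy.
Answer: A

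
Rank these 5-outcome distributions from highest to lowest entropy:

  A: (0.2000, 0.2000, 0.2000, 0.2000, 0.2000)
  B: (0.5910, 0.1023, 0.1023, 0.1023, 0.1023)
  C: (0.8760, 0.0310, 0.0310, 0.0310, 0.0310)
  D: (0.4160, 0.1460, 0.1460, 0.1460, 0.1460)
A > D > B > C

Key insight: Entropy is maximized by uniform distributions and minimized by concentrated distributions.

Entropies:
  H(A) = 2.3219 bits
  H(B) = 1.7940 bits
  H(C) = 0.7888 bits
  H(D) = 2.1475 bits

Ranking: A > D > B > C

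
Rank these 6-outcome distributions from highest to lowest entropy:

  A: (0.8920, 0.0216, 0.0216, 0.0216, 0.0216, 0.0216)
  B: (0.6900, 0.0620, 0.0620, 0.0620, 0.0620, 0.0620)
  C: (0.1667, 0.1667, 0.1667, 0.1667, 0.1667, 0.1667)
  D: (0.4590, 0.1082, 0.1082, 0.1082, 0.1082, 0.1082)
C > D > B > A

Key insight: Entropy is maximized by uniform distributions and minimized by concentrated distributions.

Entropies:
  H(A) = 0.7446 bits
  H(B) = 1.6130 bits
  H(C) = 2.5850 bits
  H(D) = 2.2513 bits

Ranking: C > D > B > A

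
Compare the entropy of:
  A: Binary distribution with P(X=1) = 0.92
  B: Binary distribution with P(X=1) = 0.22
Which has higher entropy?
B

For binary distributions, entropy is maximized at p=0.5 and decreases as p moves toward 0 or 1.

H(A) = H(0.92) = 0.4022 bits
H(B) = H(0.22) = 0.7602 bits

Distribution B (p=0.22) is closer to uniform (p=0.5), so it has higher entropy.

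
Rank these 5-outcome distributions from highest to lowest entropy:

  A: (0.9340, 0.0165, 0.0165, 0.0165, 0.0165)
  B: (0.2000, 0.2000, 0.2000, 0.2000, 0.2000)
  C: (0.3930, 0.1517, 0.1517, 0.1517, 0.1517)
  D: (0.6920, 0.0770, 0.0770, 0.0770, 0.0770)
B > C > D > A

Key insight: Entropy is maximized by uniform distributions and minimized by concentrated distributions.

Entropies:
  H(A) = 0.4828 bits
  H(B) = 2.3219 bits
  H(C) = 2.1807 bits
  H(D) = 1.5069 bits

Ranking: B > C > D > A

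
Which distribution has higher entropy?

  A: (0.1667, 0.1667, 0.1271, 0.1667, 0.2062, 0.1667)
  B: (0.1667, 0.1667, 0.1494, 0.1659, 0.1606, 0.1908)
B

Both distributions are close to uniform, making this a harder comparison.

H(A) = 2.5713 bits
H(B) = 2.5811 bits

The distribution closer to uniform has higher entropy.
Answer: B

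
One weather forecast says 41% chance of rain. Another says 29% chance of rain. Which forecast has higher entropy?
41% forecast

Treat each forecast as a Bernoulli distribution. Binary entropy is maximized at p=0.5 and falls off symmetrically toward 0 or 1. The 41% forecast is closer to 50%, so it is more uncertain. H(41%) ≈ 0.977 bits, H(29%) ≈ 0.869 bits.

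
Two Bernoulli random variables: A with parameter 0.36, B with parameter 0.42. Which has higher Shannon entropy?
B

For binary distributions, entropy is maximized at p=0.5 and decreases as p moves toward 0 or 1.

H(A) = H(0.36) = 0.9427 bits
H(B) = H(0.42) = 0.9815 bits

Distribution B (p=0.42) is closer to uniform (p=0.5), so it has higher entropy.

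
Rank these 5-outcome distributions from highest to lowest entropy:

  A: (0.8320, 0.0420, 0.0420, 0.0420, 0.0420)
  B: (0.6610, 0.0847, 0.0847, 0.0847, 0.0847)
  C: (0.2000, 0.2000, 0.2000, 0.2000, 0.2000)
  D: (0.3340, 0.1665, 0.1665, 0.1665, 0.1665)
C > D > B > A

Key insight: Entropy is maximized by uniform distributions and minimized by concentrated distributions.

Entropies:
  H(A) = 0.9891 bits
  H(B) = 1.6019 bits
  H(C) = 2.3219 bits
  H(D) = 2.2510 bits

Ranking: C > D > B > A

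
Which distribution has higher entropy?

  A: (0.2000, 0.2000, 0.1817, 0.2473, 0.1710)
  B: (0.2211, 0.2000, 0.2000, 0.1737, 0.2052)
B

Both distributions are close to uniform, making this a harder comparison.

H(A) = 2.3100 bits
H(B) = 2.3177 bits

The distribution closer to uniform has higher entropy.
Answer: B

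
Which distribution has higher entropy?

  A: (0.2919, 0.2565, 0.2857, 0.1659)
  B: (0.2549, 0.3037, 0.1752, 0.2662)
B

Both distributions are close to uniform, making this a harder comparison.

H(A) = 1.9684 bits
H(B) = 1.9733 bits

The distribution closer to uniform has higher entropy.
Answer: B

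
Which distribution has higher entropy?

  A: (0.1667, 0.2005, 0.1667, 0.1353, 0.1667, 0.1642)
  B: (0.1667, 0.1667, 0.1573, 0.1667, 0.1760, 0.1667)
B

Both distributions are close to uniform, making this a harder comparison.

H(A) = 2.5758 bits
H(B) = 2.5842 bits

The distribution closer to uniform has higher entropy.
Answer: B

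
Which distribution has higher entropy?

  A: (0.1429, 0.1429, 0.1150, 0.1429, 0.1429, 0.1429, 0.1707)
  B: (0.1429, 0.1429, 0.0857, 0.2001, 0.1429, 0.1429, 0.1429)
A

Both distributions are close to uniform, making this a harder comparison.

H(A) = 2.7995 bits
H(B) = 2.7734 bits

The distribution closer to uniform has higher entropy.
Answer: A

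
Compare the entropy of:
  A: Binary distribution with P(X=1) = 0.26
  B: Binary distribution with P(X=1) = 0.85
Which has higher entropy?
A

For binary distributions, entropy is maximized at p=0.5 and decreases as p moves toward 0 or 1.

H(A) = H(0.26) = 0.8267 bits
H(B) = H(0.85) = 0.6098 bits

Distribution A (p=0.26) is closer to uniform (p=0.5), so it has higher entropy.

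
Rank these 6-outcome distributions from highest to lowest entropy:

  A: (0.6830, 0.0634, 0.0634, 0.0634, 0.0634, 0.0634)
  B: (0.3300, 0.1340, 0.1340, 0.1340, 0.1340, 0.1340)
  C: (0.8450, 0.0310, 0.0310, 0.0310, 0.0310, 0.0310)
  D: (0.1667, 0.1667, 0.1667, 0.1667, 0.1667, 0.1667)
D > B > A > C

Key insight: Entropy is maximized by uniform distributions and minimized by concentrated distributions.

Entropies:
  H(A) = 1.6371 bits
  H(B) = 2.4706 bits
  H(C) = 0.9821 bits
  H(D) = 2.5850 bits

Ranking: D > B > A > C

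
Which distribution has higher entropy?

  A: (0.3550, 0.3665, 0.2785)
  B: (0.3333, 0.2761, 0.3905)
A

Both distributions are close to uniform, making this a harder comparison.

H(A) = 1.5748 bits
H(B) = 1.5707 bits

The distribution closer to uniform has higher entropy.
Answer: A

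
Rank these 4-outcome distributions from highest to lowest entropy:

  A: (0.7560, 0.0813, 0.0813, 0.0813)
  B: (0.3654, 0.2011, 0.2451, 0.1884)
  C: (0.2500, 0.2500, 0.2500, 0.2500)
C > B > A

Key insight: Entropy is maximized by uniform distributions and minimized by concentrated distributions.

- Uniform distributions have maximum entropy log₂(4) = 2.0000 bits
- The more "peaked" or concentrated a distribution, the lower its entropy

Entropies:
  H(A) = 1.1884 bits
  H(B) = 1.9470 bits
  H(C) = 2.0000 bits

Ranking: C > B > A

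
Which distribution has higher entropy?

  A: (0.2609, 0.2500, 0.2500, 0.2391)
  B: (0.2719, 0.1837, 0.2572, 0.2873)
A

Both distributions are close to uniform, making this a harder comparison.

H(A) = 1.9993 bits
H(B) = 1.9807 bits

The distribution closer to uniform has higher entropy.
Answer: A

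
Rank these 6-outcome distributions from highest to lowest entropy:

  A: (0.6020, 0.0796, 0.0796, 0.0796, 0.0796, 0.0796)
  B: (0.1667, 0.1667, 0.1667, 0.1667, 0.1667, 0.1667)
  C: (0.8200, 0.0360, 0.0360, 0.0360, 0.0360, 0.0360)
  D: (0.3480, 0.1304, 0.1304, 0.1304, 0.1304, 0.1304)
B > D > A > C

Key insight: Entropy is maximized by uniform distributions and minimized by concentrated distributions.

Entropies:
  H(A) = 1.8939 bits
  H(B) = 2.5850 bits
  H(C) = 1.0980 bits
  H(D) = 2.4462 bits

Ranking: B > D > A > C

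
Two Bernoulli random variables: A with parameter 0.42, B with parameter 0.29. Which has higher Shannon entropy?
A

For binary distributions, entropy is maximized at p=0.5 and decreases as p moves toward 0 or 1.

H(A) = H(0.42) = 0.9815 bits
H(B) = H(0.29) = 0.8687 bits

Distribution A (p=0.42) is closer to uniform (p=0.5), so it has higher entropy.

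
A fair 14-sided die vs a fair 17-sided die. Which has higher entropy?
17-sided die

Both are uniform distributions; for uniform over n outcomes, H = log₂(n). H(14-sided) = log₂(14) = 3.807 bits and H(17-sided) = log₂(17) = 4.087 bits. More outcomes in a uniform distribution means higher entropy.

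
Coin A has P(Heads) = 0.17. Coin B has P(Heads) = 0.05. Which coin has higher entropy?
A

For binary distributions, entropy is maximized at p=0.5 and decreases as p moves toward 0 or 1.

H(A) = H(0.17) = 0.6577 bits
H(B) = H(0.05) = 0.2864 bits

Distribution A (p=0.17) is closer to uniform (p=0.5), so it has higher entropy.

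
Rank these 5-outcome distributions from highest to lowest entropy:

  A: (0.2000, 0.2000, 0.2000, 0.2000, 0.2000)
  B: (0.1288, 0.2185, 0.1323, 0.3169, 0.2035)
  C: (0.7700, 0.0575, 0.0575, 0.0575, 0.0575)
A > B > C

Key insight: Entropy is maximized by uniform distributions and minimized by concentrated distributions.

- Uniform distributions have maximum entropy log₂(5) = 2.3219 bits
- The more "peaked" or concentrated a distribution, the lower its entropy

Entropies:
  H(A) = 2.3219 bits
  H(B) = 2.2392 bits
  H(C) = 1.2380 bits

Ranking: A > B > C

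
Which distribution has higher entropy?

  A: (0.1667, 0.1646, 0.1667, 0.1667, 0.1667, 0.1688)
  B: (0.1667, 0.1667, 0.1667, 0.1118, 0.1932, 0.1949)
A

Both distributions are close to uniform, making this a harder comparison.

H(A) = 2.5849 bits
H(B) = 2.5640 bits

The distribution closer to uniform has higher entropy.
Answer: A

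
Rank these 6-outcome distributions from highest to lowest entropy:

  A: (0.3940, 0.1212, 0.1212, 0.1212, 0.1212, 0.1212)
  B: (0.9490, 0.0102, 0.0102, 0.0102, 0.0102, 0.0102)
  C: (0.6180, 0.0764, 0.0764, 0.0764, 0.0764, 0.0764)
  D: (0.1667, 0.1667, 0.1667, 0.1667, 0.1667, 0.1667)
D > A > C > B

Key insight: Entropy is maximized by uniform distributions and minimized by concentrated distributions.

Entropies:
  H(A) = 2.3744 bits
  H(B) = 0.4090 bits
  H(C) = 1.8464 bits
  H(D) = 2.5850 bits

Ranking: D > A > C > B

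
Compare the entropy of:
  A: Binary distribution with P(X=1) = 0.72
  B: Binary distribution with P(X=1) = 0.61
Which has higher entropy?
B

For binary distributions, entropy is maximized at p=0.5 and decreases as p moves toward 0 or 1.

H(A) = H(0.72) = 0.8555 bits
H(B) = H(0.61) = 0.9648 bits

Distribution B (p=0.61) is closer to uniform (p=0.5), so it has higher entropy.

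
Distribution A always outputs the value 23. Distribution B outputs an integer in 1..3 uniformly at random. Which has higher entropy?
B

A is deterministic, so H(A) = 0. B is uniform over 3 outcomes, so H(B) = log₂(3) = 1.585 bits. Any distribution with genuine randomness has higher entropy than a deterministic one.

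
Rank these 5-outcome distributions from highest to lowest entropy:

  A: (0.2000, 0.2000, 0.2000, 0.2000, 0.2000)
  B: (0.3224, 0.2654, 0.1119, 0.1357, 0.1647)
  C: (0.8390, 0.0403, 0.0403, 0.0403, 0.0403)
A > B > C

Key insight: Entropy is maximized by uniform distributions and minimized by concentrated distributions.

- Uniform distributions have maximum entropy log₂(5) = 2.3219 bits
- The more "peaked" or concentrated a distribution, the lower its entropy

Entropies:
  H(A) = 2.3219 bits
  H(B) = 2.2075 bits
  H(C) = 0.9587 bits

Ranking: A > B > C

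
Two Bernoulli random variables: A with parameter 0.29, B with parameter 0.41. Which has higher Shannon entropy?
B

For binary distributions, entropy is maximized at p=0.5 and decreases as p moves toward 0 or 1.

H(A) = H(0.29) = 0.8687 bits
H(B) = H(0.41) = 0.9765 bits

Distribution B (p=0.41) is closer to uniform (p=0.5), so it has higher entropy.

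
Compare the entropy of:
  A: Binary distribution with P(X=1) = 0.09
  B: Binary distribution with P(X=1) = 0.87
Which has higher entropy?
B

For binary distributions, entropy is maximized at p=0.5 and decreases as p moves toward 0 or 1.

H(A) = H(0.09) = 0.4365 bits
H(B) = H(0.87) = 0.5574 bits

Distribution B (p=0.87) is closer to uniform (p=0.5), so it has higher entropy.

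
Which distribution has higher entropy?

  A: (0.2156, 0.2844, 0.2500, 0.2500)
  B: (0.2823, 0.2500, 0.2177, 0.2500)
B

Both distributions are close to uniform, making this a harder comparison.

H(A) = 1.9931 bits
H(B) = 1.9940 bits

The distribution closer to uniform has higher entropy.
Answer: B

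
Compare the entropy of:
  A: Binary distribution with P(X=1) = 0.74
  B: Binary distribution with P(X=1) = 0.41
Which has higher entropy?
B

For binary distributions, entropy is maximized at p=0.5 and decreases as p moves toward 0 or 1.

H(A) = H(0.74) = 0.8267 bits
H(B) = H(0.41) = 0.9765 bits

Distribution B (p=0.41) is closer to uniform (p=0.5), so it has higher entropy.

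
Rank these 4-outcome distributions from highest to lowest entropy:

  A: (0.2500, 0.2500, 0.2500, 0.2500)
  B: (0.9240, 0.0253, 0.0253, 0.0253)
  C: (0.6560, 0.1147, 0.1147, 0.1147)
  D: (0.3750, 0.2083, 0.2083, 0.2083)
A > D > C > B

Key insight: Entropy is maximized by uniform distributions and minimized by concentrated distributions.

Entropies:
  H(A) = 2.0000 bits
  H(B) = 0.5084 bits
  H(C) = 1.4738 bits
  H(D) = 1.9450 bits

Ranking: A > D > C > B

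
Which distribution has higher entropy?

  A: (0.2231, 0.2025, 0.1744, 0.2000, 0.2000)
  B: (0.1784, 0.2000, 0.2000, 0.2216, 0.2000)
B

Both distributions are close to uniform, making this a harder comparison.

H(A) = 2.3176 bits
H(B) = 2.3185 bits

The distribution closer to uniform has higher entropy.
Answer: B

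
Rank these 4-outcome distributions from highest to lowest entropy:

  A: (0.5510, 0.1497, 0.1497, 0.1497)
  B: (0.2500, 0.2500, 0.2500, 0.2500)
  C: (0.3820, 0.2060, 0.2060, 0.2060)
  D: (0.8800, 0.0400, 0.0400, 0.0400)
B > C > A > D

Key insight: Entropy is maximized by uniform distributions and minimized by concentrated distributions.

Entropies:
  H(A) = 1.7041 bits
  H(B) = 2.0000 bits
  H(C) = 1.9389 bits
  H(D) = 0.7196 bits

Ranking: B > C > A > D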